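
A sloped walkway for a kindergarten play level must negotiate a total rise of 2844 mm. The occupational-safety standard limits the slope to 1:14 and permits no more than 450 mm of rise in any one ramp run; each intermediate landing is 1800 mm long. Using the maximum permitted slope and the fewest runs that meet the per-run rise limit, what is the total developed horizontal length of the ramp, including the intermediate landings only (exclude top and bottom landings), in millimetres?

50616 mm

2844 / 450 = 6.32, so 7 ramp runs are needed. That means 6 intermediate landings.
Ramp run (horizontal) at 1:14: 2844 × 14 = 39816 mm.
Intermediate landings: 6 × 1800 = 10800 mm.
Total developed length = 39816 + 10800 = 50616 mm.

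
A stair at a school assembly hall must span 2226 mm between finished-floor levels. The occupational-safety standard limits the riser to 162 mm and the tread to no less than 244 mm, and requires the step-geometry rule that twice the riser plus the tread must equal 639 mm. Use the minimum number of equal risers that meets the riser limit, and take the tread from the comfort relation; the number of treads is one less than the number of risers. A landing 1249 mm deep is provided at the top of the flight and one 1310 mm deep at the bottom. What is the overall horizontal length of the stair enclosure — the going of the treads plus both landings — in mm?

At most 162 each: 2226/162 = 13.74, giving 14 risers.
Riser R = 2226 / 14 = 159 mm, within the 162 mm limit.
Tread T = 639 − 2 × 159 = 321 mm (≥ 244 mm).
Going = (14 − 1) × 321 = 4173 mm.
Enclosure = 4173 + 1249 + 1310 = 6732 mm.

6732 mm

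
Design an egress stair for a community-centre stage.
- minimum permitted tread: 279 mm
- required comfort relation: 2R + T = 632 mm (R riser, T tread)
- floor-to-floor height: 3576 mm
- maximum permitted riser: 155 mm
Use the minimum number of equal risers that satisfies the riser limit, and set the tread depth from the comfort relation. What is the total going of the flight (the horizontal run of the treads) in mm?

3576 / 155 = 23.07, so 24 risers are needed.
Riser R = 3576 / 24 = 149 mm, within the 155 mm limit.
Tread T = 632 − 2 × 149 = 334 mm (≥ 279 mm).
Treads = 24 − 1 = 23; going = 23 × 334 = 7682 mm.

7682 mm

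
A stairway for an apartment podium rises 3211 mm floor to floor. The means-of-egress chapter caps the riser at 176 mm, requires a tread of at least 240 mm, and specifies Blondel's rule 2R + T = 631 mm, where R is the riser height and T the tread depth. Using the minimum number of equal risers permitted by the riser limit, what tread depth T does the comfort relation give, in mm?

293 mm

At most 176 each: 3211/176 = 18.24, giving 19 risers.
Riser R = 3211 / 19 = 169 mm, within the 176 mm limit.
From 2R + T = 631: T = 631 − 338 = 293 mm.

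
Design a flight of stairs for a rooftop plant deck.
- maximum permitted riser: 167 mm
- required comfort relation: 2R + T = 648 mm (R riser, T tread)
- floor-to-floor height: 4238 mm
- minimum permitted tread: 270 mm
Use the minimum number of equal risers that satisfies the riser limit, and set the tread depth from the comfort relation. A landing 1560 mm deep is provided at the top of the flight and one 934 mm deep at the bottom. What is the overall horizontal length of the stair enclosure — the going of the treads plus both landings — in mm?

At most 167 each: 4238/167 = 25.38, giving 26 risers.
Each riser is 4238/26 = 163 mm (≤ 167 mm).
Tread T = 648 − 2 × 163 = 322 mm (≥ 270 mm).
Going = (26 − 1) × 322 = 8050 mm.
Enclosure = 8050 + 1560 + 934 = 10544 mm.

10544 mm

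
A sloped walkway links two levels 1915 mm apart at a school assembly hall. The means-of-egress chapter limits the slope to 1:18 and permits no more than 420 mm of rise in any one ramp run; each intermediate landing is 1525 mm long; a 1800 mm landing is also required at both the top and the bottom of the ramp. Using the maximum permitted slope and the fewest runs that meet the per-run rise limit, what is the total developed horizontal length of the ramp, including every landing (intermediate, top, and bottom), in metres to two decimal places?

At most 420 each: 1915/420 = 4.56, giving 5 ramp runs. That means 4 intermediate landings.
Horizontal run for 1915 mm of rise at 1:18 is 1915 × 18 = 34470 mm.
4 intermediate landings contribute 4 × 1525 = 6100 mm.
Top and bottom landings: 2 × 1800 = 3600 mm.
Total = 34470 + 6100 + 3600 = 44170 mm.
= 44.17 m.

44.17 m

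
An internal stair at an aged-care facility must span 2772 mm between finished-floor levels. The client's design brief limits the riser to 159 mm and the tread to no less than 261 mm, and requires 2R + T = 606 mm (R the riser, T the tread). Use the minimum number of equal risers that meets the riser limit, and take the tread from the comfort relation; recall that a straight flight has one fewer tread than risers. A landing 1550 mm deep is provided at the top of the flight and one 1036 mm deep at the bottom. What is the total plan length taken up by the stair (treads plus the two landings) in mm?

7652 mm

2772 / 159 = 17.43, so 18 risers are needed.
Riser R = 2772 / 18 = 154 mm, within the 159 mm limit.
From 2R + T = 606: T = 606 − 308 = 298 mm.
18 risers give 17 treads; going = 17 × 298 = 5066 mm.
Add landings: 5066 + 1550 + 1036 = 7652 mm.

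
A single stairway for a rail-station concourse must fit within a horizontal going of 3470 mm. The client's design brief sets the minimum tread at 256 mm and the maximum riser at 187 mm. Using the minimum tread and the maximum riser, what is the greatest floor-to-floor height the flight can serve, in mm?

3470 / 256 = 13.55, so 13 treads fit.
Risers = treads + 1 = 14.
Maximum height = 14 × 187 = 2618 mm.

2618 mm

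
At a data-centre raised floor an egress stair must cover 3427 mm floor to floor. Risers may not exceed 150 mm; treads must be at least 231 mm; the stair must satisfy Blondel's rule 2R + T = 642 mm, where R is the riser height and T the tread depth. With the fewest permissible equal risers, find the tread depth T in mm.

3427 / 150 = 22.85, so 23 risers are needed.
Each riser is 3427/23 = 149 mm (≤ 150 mm).
T = 642 − 2·149 = 344 mm, which satisfies the 231 mm minimum.

344 mm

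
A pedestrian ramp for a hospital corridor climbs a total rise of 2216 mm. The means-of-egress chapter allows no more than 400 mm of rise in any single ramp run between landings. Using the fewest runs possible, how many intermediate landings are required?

5 intermediate landings

2216 / 400 = 5.540 → round up to 6 ramp runs.
6 runs are separated by 5 intermediate landings.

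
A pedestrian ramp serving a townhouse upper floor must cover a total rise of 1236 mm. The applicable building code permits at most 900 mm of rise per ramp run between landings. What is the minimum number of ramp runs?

2 runs

At most 900 each: 1236/900 = 1.37, giving 2 ramp runs.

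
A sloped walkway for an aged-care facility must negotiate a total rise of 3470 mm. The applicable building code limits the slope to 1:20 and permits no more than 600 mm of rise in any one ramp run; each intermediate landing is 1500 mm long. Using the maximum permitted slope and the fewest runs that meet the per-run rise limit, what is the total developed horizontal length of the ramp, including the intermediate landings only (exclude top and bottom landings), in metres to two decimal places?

At most 600 each: 3470/600 = 5.78, giving 6 ramp runs. That means 5 intermediate landings.
Ramp run (horizontal) at 1:20: 3470 × 20 = 69400 mm.
Intermediate landings: 5 × 1500 = 7500 mm.
Total developed length = 69400 + 7500 = 76900 mm.
= 76.90 m.

76.90 m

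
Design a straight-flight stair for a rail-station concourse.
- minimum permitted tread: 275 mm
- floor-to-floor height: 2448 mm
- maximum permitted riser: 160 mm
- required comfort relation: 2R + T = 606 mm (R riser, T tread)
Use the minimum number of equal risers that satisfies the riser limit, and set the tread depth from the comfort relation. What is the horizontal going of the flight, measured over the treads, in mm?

4500 mm

At most 160 each: 2448/160 = 15.30, giving 16 risers.
Each riser is 2448/16 = 153 mm (≤ 160 mm).
Tread T = 606 − 2 × 153 = 300 mm (≥ 275 mm).
Treads = 16 − 1 = 15; going = 15 × 300 = 4500 mm.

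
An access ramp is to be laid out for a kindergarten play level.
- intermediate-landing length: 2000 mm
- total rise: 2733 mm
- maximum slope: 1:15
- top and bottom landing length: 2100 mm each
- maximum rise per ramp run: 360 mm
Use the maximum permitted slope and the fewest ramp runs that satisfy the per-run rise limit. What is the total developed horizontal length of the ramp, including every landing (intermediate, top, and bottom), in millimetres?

59195 mm

2733 / 360 = 7.592 → round up to 8 ramp runs. That means 7 intermediate landings.
Horizontal run for 2733 mm of rise at 1:15 is 2733 × 15 = 40995 mm.
7 intermediate landings contribute 7 × 2000 = 14000 mm.
Top and bottom landings: 2 × 2100 = 4200 mm.
Total = 40995 + 14000 + 4200 = 59195 mm.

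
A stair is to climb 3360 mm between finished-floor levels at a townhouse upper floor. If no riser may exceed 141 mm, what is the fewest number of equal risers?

24 risers

3360 / 141 = 23.83, so 24 risers are needed.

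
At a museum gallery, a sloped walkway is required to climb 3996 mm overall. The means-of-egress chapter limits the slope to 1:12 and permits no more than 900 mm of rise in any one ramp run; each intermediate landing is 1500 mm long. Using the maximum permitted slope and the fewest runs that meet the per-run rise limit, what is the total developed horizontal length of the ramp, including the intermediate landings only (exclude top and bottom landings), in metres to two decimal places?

⌈3996/900⌉ = 5 ramp runs. That means 4 intermediate landings.
Horizontal run for 3996 mm of rise at 1:12 is 3996 × 12 = 47952 mm.
4 intermediate landings contribute 4 × 1500 = 6000 mm.
Total developed length = 47952 + 6000 = 53952 mm.
= 53.95 m.

53.95 m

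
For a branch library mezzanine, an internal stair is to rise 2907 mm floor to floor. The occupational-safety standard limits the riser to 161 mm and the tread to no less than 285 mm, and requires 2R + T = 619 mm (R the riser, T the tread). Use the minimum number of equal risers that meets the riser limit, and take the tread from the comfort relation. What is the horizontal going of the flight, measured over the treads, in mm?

5634 mm

⌈2907/161⌉ = 19 risers.
R = 2907 ÷ 19 = 153 mm.
T = 619 − 2·153 = 313 mm, which satisfies the 285 mm minimum.
Going = (19 − 1) × 313 = 5634 mm.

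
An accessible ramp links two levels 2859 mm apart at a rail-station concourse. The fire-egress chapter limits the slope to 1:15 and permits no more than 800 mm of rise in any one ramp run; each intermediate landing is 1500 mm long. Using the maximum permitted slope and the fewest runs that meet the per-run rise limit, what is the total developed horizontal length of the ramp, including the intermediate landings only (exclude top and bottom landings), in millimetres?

47385 mm

2859 / 800 = 3.574 → round up to 4 ramp runs. That means 3 intermediate landings.
Horizontal run for 2859 mm of rise at 1:15 is 2859 × 15 = 42885 mm.
Intermediate landings: 3 × 1500 = 4500 mm.
Developed length = 42885 + 4500 = 47385 mm.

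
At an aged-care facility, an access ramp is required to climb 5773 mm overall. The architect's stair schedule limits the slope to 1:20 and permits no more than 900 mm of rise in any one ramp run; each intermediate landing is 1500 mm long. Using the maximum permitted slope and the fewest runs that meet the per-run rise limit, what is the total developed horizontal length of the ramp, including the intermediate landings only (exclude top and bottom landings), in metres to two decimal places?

124.46 m

5773 / 900 = 6.41, so 7 ramp runs are needed. That means 6 intermediate landings.
Horizontal run for 5773 mm of rise at 1:20 is 5773 × 20 = 115460 mm.
6 intermediate landings contribute 6 × 1500 = 9000 mm.
Total developed length = 115460 + 9000 = 124460 mm.
= 124.46 m.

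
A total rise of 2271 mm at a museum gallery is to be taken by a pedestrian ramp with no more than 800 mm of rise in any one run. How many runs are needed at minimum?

2271 / 800 = 2.839 → round up to 3 ramp runs.

3 runs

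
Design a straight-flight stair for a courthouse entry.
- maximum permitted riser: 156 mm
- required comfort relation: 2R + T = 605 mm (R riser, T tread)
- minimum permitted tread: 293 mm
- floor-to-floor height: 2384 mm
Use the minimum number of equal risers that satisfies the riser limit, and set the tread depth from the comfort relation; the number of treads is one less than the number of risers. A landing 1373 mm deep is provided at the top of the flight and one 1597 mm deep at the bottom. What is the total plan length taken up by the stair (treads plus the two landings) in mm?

At most 156 each: 2384/156 = 15.28, giving 16 risers.
Riser R = 2384 / 16 = 149 mm, within the 156 mm limit.
T = 605 − 2·149 = 307 mm, which satisfies the 293 mm minimum.
Going = (16 − 1) × 307 = 4605 mm.
Add landings: 4605 + 1373 + 1597 = 7575 mm.

7575 mm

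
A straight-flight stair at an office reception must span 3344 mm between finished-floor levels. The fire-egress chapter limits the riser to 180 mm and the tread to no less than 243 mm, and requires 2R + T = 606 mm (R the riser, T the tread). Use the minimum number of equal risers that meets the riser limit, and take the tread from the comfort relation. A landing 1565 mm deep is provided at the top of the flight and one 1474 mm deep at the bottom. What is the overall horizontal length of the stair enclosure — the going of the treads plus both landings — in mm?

At most 180 each: 3344/180 = 18.58, giving 19 risers.
Each riser is 3344/19 = 176 mm (≤ 180 mm).
Tread T = 606 − 2 × 176 = 254 mm (≥ 243 mm).
Treads = 19 − 1 = 18; going = 18 × 254 = 4572 mm.
Enclosure = 4572 + 1565 + 1474 = 7611 mm.

7611 mm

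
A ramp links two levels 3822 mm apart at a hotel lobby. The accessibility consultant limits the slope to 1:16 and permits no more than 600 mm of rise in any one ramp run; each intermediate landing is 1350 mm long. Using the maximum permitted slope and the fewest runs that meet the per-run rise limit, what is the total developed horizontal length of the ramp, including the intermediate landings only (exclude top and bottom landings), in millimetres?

69252 mm

⌈3822/600⌉ = 7 ramp runs. That means 6 intermediate landings.
Ramp run (horizontal) at 1:16: 3822 × 16 = 61152 mm.
Intermediate landings: 6 × 1350 = 8100 mm.
Total developed length = 61152 + 8100 = 69252 mm.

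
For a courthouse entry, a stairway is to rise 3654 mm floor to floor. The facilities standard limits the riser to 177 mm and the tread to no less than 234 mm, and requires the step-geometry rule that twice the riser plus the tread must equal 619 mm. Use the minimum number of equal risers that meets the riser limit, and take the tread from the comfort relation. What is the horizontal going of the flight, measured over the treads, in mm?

5420 mm

3654 / 177 = 20.64, so 21 risers are needed.
Each riser is 3654/21 = 174 mm (≤ 177 mm).
Tread T = 619 − 2 × 174 = 271 mm (≥ 234 mm).
Going = (21 − 1) × 271 = 5420 mm.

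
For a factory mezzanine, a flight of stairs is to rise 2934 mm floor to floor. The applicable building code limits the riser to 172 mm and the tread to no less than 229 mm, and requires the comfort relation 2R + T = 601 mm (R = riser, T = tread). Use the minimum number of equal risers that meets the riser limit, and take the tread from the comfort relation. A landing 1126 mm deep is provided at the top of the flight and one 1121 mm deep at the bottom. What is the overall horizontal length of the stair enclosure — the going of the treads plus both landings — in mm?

2934 / 172 = 17.06, so 18 risers are needed.
Each riser is 2934/18 = 163 mm (≤ 172 mm).
T = 601 − 2·163 = 275 mm, which satisfies the 229 mm minimum.
18 risers give 17 treads; going = 17 × 275 = 4675 mm.
Enclosure = 4675 + 1126 + 1121 = 6922 mm.

6922 mm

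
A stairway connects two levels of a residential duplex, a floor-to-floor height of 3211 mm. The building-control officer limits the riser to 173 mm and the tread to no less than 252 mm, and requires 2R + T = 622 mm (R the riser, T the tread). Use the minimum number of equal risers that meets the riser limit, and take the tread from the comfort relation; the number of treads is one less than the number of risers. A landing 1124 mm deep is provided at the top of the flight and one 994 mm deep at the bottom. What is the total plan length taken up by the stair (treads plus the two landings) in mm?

7230 mm

At most 173 each: 3211/173 = 18.56, giving 19 risers.
Riser R = 3211 / 19 = 169 mm, within the 173 mm limit.
T = 622 − 2·169 = 284 mm, which satisfies the 252 mm minimum.
19 risers give 18 treads; going = 18 × 284 = 5112 mm.
Enclosure = 5112 + 1124 + 994 = 7230 mm.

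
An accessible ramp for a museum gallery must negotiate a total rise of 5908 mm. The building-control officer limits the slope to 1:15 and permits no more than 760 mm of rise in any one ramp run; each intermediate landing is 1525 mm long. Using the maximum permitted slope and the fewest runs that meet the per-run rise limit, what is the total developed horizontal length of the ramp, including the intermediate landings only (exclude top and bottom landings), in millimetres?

At most 760 each: 5908/760 = 7.77, giving 8 ramp runs. That means 7 intermediate landings.
Horizontal run for 5908 mm of rise at 1:15 is 5908 × 15 = 88620 mm.
7 intermediate landings contribute 7 × 1525 = 10675 mm.
Developed length = 88620 + 10675 = 99295 mm.

99295 mm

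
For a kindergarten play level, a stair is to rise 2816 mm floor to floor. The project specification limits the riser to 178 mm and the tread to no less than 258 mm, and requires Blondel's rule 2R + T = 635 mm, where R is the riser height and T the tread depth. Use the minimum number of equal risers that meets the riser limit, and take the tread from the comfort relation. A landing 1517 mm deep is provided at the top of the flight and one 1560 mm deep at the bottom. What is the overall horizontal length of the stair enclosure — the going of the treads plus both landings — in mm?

⌈2816/178⌉ = 16 risers.
Each riser is 2816/16 = 176 mm (≤ 178 mm).
From 2R + T = 635: T = 635 − 352 = 283 mm.
Treads = 16 − 1 = 15; going = 15 × 283 = 4245 mm.
Add landings: 4245 + 1517 + 1560 = 7322 mm.

7322 mm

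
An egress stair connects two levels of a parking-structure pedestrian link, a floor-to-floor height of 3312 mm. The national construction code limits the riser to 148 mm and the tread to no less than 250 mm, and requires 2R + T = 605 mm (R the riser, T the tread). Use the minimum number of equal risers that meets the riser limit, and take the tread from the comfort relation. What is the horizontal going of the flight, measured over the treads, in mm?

At most 148 each: 3312/148 = 22.38, giving 23 risers.
Riser R = 3312 / 23 = 144 mm, within the 148 mm limit.
Tread T = 605 − 2 × 144 = 317 mm (≥ 250 mm).
Treads = 23 − 1 = 22; going = 22 × 317 = 6974 mm.

6974 mm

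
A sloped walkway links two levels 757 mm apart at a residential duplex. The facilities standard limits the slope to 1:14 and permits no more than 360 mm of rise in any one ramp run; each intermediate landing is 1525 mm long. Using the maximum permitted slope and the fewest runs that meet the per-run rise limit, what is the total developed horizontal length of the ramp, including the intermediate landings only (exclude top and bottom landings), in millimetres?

757 / 360 = 2.10, so 3 ramp runs are needed. That means 2 intermediate landings.
Ramp run (horizontal) at 1:14: 757 × 14 = 10598 mm.
Intermediate landings: 2 × 1525 = 3050 mm.
Developed length = 10598 + 3050 = 13648 mm.

13648 mm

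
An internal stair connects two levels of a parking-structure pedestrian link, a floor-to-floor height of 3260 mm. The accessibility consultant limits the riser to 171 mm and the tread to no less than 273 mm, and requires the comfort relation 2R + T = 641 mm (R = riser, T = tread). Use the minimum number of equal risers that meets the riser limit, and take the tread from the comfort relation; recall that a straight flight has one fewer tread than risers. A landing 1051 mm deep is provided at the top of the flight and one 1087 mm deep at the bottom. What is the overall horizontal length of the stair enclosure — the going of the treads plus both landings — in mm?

8123 mm

⌈3260/171⌉ = 20 risers.
Riser R = 3260 / 20 = 163 mm, within the 171 mm limit.
T = 641 − 2·163 = 315 mm, which satisfies the 273 mm minimum.
Treads = 20 − 1 = 19; going = 19 × 315 = 5985 mm.
Add landings: 5985 + 1051 + 1087 = 8123 mm.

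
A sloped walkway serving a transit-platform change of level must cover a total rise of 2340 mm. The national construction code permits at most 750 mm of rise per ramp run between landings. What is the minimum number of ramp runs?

4 runs

⌈2340/750⌉ = 4 ramp runs.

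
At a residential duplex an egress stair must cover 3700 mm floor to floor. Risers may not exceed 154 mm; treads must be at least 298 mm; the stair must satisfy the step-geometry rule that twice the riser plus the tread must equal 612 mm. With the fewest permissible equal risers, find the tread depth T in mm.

316 mm

At most 154 each: 3700/154 = 24.03, giving 25 risers.
R = 3700 ÷ 25 = 148 mm.
From 2R + T = 612: T = 612 − 296 = 316 mm.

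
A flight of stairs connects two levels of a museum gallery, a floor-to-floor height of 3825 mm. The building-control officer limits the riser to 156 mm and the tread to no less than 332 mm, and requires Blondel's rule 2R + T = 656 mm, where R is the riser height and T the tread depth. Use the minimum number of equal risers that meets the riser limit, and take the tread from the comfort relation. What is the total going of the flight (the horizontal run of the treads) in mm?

At most 156 each: 3825/156 = 24.52, giving 25 risers.
R = 3825 ÷ 25 = 153 mm.
T = 656 − 2·153 = 350 mm, which satisfies the 332 mm minimum.
Going = (25 − 1) × 350 = 8400 mm.

8400 mm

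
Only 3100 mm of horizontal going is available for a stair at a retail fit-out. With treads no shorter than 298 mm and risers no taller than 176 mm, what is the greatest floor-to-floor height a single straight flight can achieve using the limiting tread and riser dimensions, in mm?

Treads that fit: ⌊3100 / 298⌋ = 10.
Risers = treads + 1 = 11.
Maximum height = 11 × 176 = 1936 mm.

1936 mm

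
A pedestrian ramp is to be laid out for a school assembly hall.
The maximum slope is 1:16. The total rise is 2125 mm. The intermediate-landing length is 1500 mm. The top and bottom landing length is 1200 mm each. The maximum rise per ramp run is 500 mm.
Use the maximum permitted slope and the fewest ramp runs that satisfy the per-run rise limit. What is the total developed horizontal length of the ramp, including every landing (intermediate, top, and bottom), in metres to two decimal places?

42.40 m

At most 500 each: 2125/500 = 4.25, giving 5 ramp runs. That means 4 intermediate landings.
Ramp run (horizontal) at 1:16: 2125 × 16 = 34000 mm.
4 intermediate landings contribute 4 × 1500 = 6000 mm.
Top and bottom landings: 2 × 1200 = 2400 mm.
Total = 34000 + 6000 + 2400 = 42400 mm.
= 42.40 m.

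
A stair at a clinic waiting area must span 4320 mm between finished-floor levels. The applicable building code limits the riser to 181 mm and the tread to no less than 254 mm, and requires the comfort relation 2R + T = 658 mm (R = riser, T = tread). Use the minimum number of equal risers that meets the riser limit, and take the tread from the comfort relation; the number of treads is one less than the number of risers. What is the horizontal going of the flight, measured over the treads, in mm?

4320 / 181 = 23.87, so 24 risers are needed.
Riser R = 4320 / 24 = 180 mm, within the 181 mm limit.
T = 658 − 2·180 = 298 mm, which satisfies the 254 mm minimum.
Treads = 24 − 1 = 23; going = 23 × 298 = 6854 mm.

6854 mm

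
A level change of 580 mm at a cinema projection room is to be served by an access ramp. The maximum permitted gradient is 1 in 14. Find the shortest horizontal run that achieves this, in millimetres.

Run = rise × 14 = 580 × 14 = 8120 mm.

8120 mm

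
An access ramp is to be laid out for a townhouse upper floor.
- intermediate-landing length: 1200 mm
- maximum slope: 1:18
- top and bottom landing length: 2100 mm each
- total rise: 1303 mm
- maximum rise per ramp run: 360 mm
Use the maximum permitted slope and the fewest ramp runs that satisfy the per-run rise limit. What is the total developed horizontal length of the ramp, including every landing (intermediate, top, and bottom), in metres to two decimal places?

31.25 m

⌈1303/360⌉ = 4 ramp runs. That means 3 intermediate landings.
Horizontal run for 1303 mm of rise at 1:18 is 1303 × 18 = 23454 mm.
Intermediate landings: 3 × 1200 = 3600 mm.
Top and bottom landings: 2 × 2100 = 4200 mm.
Total = 23454 + 3600 + 4200 = 31254 mm.
= 31.25 m.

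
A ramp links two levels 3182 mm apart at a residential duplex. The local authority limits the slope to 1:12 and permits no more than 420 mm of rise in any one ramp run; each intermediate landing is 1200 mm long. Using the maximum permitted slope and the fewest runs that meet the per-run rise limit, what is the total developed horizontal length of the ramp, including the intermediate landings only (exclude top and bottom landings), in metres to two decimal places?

46.58 m

3182 / 420 = 7.576 → round up to 8 ramp runs. That means 7 intermediate landings.
Horizontal run for 3182 mm of rise at 1:12 is 3182 × 12 = 38184 mm.
7 intermediate landings contribute 7 × 1200 = 8400 mm.
Developed length = 38184 + 8400 = 46584 mm.
= 46.58 m.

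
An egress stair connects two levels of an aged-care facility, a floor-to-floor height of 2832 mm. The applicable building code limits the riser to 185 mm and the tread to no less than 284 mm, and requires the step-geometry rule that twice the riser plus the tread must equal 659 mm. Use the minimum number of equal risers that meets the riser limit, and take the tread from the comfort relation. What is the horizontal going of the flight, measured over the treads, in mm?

2832 / 185 = 15.308 → round up to 16 risers.
Each riser is 2832/16 = 177 mm (≤ 185 mm).
T = 659 − 2·177 = 305 mm, which satisfies the 284 mm minimum.
16 risers give 15 treads; going = 15 × 305 = 4575 mm.

4575 mm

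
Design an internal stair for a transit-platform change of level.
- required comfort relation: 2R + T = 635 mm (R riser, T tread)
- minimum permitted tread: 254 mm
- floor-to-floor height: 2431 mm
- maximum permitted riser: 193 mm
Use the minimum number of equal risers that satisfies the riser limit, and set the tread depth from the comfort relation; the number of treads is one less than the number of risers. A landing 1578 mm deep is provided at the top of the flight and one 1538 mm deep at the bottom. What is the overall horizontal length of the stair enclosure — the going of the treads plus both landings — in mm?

6248 mm

2431 / 193 = 12.60, so 13 risers are needed.
Each riser is 2431/13 = 187 mm (≤ 193 mm).
Tread T = 635 − 2 × 187 = 261 mm (≥ 254 mm).
Treads = 13 − 1 = 12; going = 12 × 261 = 3132 mm.
Enclosure = 3132 + 1578 + 1538 = 6248 mm.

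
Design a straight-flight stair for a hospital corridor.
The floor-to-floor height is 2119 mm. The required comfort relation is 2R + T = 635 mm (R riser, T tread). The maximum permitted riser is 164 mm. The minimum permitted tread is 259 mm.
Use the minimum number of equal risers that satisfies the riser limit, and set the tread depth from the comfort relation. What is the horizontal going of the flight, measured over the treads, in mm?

3708 mm

2119 / 164 = 12.921 → round up to 13 risers.
R = 2119 ÷ 13 = 163 mm.
Tread T = 635 − 2 × 163 = 309 mm (≥ 259 mm).
13 risers give 12 treads; going = 12 × 309 = 3708 mm.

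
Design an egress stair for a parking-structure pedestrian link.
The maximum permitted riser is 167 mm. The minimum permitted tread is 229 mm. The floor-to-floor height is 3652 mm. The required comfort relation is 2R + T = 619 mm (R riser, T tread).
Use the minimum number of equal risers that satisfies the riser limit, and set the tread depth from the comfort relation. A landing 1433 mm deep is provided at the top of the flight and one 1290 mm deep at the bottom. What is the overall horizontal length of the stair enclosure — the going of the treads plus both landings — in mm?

8750 mm

At most 167 each: 3652/167 = 21.87, giving 22 risers.
R = 3652 ÷ 22 = 166 mm.
From 2R + T = 619: T = 619 − 332 = 287 mm.
22 risers give 21 treads; going = 21 × 287 = 6027 mm.
Add landings: 6027 + 1433 + 1290 = 8750 mm.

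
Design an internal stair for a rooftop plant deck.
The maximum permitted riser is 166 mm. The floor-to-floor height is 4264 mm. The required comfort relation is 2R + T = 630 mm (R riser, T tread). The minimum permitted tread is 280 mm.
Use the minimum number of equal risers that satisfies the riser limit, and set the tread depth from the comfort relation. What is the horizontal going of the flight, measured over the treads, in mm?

⌈4264/166⌉ = 26 risers.
Riser R = 4264 / 26 = 164 mm, within the 166 mm limit.
Tread T = 630 − 2 × 164 = 302 mm (≥ 280 mm).
26 risers give 25 treads; going = 25 × 302 = 7550 mm.

7550 mm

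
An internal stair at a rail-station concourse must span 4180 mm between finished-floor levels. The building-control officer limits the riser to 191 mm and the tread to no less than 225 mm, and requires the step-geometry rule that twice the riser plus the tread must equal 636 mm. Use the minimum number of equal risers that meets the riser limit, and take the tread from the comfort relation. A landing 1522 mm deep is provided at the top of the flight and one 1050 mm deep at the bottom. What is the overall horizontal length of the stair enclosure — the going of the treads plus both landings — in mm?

7948 mm

At most 191 each: 4180/191 = 21.88, giving 22 risers.
R = 4180 ÷ 22 = 190 mm.
Tread T = 636 − 2 × 190 = 256 mm (≥ 225 mm).
Treads = 22 − 1 = 21; going = 21 × 256 = 5376 mm.
Enclosure = 5376 + 1522 + 1050 = 7948 mm.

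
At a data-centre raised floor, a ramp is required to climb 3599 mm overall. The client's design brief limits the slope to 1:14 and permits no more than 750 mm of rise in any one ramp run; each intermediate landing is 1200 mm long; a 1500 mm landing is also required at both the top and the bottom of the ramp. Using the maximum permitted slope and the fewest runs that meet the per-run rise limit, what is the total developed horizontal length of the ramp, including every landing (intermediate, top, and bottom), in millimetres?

⌈3599/750⌉ = 5 ramp runs. That means 4 intermediate landings.
Horizontal run for 3599 mm of rise at 1:14 is 3599 × 14 = 50386 mm.
4 intermediate landings contribute 4 × 1200 = 4800 mm.
Top and bottom landings: 2 × 1500 = 3000 mm.
Total = 50386 + 4800 + 3000 = 58186 mm.

58186 mm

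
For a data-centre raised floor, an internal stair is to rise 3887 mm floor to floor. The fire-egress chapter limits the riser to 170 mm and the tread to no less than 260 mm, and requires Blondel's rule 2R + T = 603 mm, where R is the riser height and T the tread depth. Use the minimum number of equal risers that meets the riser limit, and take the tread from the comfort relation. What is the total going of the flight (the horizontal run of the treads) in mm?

5830 mm

⌈3887/170⌉ = 23 risers.
Riser R = 3887 / 23 = 169 mm, within the 170 mm limit.
T = 603 − 2·169 = 265 mm, which satisfies the 260 mm minimum.
Going = (23 − 1) × 265 = 5830 mm.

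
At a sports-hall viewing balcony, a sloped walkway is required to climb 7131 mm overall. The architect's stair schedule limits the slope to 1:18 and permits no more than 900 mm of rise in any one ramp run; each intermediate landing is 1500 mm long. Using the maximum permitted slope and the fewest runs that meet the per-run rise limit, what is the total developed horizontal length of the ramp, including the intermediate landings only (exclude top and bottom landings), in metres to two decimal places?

⌈7131/900⌉ = 8 ramp runs. That means 7 intermediate landings.
Ramp run (horizontal) at 1:18: 7131 × 18 = 128358 mm.
Intermediate landings: 7 × 1500 = 10500 mm.
Total developed length = 128358 + 10500 = 138858 mm.
= 138.86 m.

138.86 m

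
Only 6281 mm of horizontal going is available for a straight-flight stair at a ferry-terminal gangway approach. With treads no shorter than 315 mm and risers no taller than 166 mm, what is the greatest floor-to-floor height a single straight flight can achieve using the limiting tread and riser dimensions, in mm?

3320 mm

6281 / 315 = 19.94, so 19 treads fit.
Risers = treads + 1 = 20.
Maximum height = 20 × 166 = 3320 mm.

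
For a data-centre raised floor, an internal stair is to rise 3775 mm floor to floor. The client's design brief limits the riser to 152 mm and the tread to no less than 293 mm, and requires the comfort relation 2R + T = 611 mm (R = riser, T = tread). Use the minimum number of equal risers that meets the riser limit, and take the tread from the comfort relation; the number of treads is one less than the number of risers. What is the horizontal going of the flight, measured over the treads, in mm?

7416 mm

At most 152 each: 3775/152 = 24.84, giving 25 risers.
R = 3775 ÷ 25 = 151 mm.
Tread T = 611 − 2 × 151 = 309 mm (≥ 293 mm).
25 risers give 24 treads; going = 24 × 309 = 7416 mm.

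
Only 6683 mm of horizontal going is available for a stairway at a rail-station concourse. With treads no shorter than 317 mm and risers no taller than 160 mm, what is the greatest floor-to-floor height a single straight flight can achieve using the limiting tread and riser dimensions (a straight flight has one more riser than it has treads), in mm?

6683 / 317 = 21.08, so 21 treads fit.
Risers = treads + 1 = 22.
Maximum height = 22 × 160 = 3520 mm.

3520 mm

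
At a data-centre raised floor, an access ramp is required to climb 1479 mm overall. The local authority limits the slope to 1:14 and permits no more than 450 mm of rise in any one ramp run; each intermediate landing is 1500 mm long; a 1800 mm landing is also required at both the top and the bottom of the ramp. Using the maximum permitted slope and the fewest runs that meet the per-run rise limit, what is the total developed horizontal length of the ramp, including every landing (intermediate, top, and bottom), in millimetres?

1479 / 450 = 3.287 → round up to 4 ramp runs. That means 3 intermediate landings.
Horizontal run for 1479 mm of rise at 1:14 is 1479 × 14 = 20706 mm.
3 intermediate landings contribute 3 × 1500 = 4500 mm.
Top and bottom landings: 2 × 1800 = 3600 mm.
Total = 20706 + 4500 + 3600 = 28806 mm.

28806 mm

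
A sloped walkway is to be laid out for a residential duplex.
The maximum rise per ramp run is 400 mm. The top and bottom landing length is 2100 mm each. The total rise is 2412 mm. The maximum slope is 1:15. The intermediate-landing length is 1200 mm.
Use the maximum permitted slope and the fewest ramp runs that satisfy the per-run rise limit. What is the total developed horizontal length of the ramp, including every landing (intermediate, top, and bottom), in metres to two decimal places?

2412 / 400 = 6.030 → round up to 7 ramp runs. That means 6 intermediate landings.
Horizontal run for 2412 mm of rise at 1:15 is 2412 × 15 = 36180 mm.
Intermediate landings: 6 × 1200 = 7200 mm.
Top and bottom landings: 2 × 2100 = 4200 mm.
Total = 36180 + 7200 + 4200 = 47580 mm.
= 47.58 m.

47.58 m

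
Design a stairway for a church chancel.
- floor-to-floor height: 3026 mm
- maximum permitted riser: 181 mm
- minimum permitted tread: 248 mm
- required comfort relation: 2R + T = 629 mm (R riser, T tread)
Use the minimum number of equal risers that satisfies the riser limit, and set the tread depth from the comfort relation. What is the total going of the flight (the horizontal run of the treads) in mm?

⌈3026/181⌉ = 17 risers.
Each riser is 3026/17 = 178 mm (≤ 181 mm).
Tread T = 629 − 2 × 178 = 273 mm (≥ 248 mm).
Treads = 17 − 1 = 16; going = 16 × 273 = 4368 mm.

4368 mm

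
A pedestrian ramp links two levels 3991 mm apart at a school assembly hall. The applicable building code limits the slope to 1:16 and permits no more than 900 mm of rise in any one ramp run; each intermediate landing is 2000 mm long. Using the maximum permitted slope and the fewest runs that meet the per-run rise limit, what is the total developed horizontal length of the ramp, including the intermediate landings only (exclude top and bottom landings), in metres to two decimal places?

At most 900 each: 3991/900 = 4.43, giving 5 ramp runs. That means 4 intermediate landings.
Horizontal run for 3991 mm of rise at 1:16 is 3991 × 16 = 63856 mm.
4 intermediate landings contribute 4 × 2000 = 8000 mm.
Developed length = 63856 + 8000 = 71856 mm.
= 71.86 m.

71.86 m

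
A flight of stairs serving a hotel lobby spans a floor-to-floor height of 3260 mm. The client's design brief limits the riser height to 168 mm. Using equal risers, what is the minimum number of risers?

3260 / 168 = 19.40, so 20 risers are needed.

20 risers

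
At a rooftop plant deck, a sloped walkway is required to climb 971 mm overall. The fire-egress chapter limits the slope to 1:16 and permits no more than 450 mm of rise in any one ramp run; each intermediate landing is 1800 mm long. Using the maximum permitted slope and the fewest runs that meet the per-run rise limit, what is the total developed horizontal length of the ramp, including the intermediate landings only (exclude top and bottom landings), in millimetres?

At most 450 each: 971/450 = 2.16, giving 3 ramp runs. That means 2 intermediate landings.
Ramp run (horizontal) at 1:16: 971 × 16 = 15536 mm.
Intermediate landings: 2 × 1800 = 3600 mm.
Developed length = 15536 + 3600 = 19136 mm.

19136 mm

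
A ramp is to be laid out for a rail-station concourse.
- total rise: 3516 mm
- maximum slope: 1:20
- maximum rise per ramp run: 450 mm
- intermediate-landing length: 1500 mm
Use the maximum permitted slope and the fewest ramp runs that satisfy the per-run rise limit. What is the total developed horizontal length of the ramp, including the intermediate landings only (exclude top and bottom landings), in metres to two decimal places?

80.82 m

At most 450 each: 3516/450 = 7.81, giving 8 ramp runs. That means 7 intermediate landings.
Horizontal run for 3516 mm of rise at 1:20 is 3516 × 20 = 70320 mm.
Intermediate landings: 7 × 1500 = 10500 mm.
Developed length = 70320 + 10500 = 80820 mm.
= 80.82 m.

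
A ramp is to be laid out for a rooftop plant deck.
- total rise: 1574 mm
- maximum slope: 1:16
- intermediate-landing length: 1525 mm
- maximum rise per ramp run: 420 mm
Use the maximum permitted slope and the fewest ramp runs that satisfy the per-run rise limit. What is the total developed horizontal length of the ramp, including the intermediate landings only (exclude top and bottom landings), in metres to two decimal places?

29.76 m

⌈1574/420⌉ = 4 ramp runs. That means 3 intermediate landings.
Horizontal run for 1574 mm of rise at 1:16 is 1574 × 16 = 25184 mm.
3 intermediate landings contribute 3 × 1525 = 4575 mm.
Developed length = 25184 + 4575 = 29759 mm.
= 29.76 m.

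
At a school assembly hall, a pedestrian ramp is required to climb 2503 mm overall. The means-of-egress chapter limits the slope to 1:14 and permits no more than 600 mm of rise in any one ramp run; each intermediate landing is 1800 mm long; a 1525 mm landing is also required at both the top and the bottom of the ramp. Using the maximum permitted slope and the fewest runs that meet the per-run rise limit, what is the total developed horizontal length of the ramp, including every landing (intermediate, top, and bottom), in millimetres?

45292 mm

2503 / 600 = 4.172 → round up to 5 ramp runs. That means 4 intermediate landings.
Ramp run (horizontal) at 1:14: 2503 × 14 = 35042 mm.
4 intermediate landings contribute 4 × 1800 = 7200 mm.
Top and bottom landings: 2 × 1525 = 3050 mm.
Total = 35042 + 7200 + 3050 = 45292 mm.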